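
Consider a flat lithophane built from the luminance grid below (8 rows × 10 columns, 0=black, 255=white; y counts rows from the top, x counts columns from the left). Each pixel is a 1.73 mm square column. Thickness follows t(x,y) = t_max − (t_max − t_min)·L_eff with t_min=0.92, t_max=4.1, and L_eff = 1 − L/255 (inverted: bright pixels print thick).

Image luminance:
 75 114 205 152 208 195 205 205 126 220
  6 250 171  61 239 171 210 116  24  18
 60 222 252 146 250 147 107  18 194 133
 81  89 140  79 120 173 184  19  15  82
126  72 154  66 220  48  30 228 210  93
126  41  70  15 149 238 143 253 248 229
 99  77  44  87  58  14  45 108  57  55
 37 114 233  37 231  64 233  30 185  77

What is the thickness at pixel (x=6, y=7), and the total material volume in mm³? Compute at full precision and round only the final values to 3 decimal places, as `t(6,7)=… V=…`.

span = t_max - t_min = 4.1 - 0.92 = 3.180
L(6,7) = 233, L_eff = 1 - 233/255 = 0.086275 (inverted)
t(6,7) = 4.1 - 3.180·0.086275 = 3.826
Σt over all 8·10 pixels = 424739/2125 ≈ 199.8771765
V = pitch²·Σt = 1.73²·424739/2125 = 598.212

t(6,7)=3.826 V=598.212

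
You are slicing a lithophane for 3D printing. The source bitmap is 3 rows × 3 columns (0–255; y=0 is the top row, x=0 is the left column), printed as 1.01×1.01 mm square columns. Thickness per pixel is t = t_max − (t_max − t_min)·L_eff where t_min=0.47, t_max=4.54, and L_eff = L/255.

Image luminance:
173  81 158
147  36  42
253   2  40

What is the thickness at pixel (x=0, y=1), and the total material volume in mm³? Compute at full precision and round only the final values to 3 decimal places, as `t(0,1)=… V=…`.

t(0,1)=2.194 V=26.507

span = t_max - t_min = 4.54 - 0.47 = 4.070
L(0,1) = 147, L_eff = 147/255 = 0.576471
t(0,1) = 4.54 - 4.070·0.576471 = 2.194
Σt over all 3·3 pixels = 331303/12750 ≈ 25.9845490
V = pitch²·Σt = 1.01²·331303/12750 = 26.507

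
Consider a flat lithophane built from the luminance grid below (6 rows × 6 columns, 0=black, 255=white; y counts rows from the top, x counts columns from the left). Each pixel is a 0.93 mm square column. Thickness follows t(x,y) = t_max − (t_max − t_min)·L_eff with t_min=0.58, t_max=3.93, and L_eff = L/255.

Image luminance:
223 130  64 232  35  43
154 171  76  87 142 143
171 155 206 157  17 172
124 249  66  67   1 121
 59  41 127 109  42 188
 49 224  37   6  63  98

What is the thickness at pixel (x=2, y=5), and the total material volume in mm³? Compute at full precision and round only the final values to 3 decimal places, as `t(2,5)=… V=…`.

t(2,5)=3.444 V=76.360

span = t_max - t_min = 3.93 - 0.58 = 3.350
L(2,5) = 37, L_eff = 37/255 = 0.145098
t(2,5) = 3.93 - 3.350·0.145098 = 3.444
Σt over all 6·6 pixels = 90053/1020 ≈ 88.2872549
V = pitch²·Σt = 0.93²·90053/1020 = 76.360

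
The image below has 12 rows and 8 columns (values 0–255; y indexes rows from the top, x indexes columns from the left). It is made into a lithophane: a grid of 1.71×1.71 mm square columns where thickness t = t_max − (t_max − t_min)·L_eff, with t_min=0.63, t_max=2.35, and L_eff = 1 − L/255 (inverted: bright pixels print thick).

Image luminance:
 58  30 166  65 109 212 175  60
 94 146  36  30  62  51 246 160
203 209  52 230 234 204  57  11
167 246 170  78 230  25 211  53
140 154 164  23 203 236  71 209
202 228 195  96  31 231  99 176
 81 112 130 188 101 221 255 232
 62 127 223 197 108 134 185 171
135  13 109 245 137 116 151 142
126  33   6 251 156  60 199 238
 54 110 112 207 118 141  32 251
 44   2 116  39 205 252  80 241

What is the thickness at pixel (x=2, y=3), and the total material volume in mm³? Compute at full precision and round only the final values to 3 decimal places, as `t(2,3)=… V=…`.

t(2,3)=1.777 V=436.922

span = t_max - t_min = 2.35 - 0.63 = 1.720
L(2,3) = 170, L_eff = 1 - 170/255 = 0.333333 (inverted)
t(2,3) = 2.35 - 1.720·0.333333 = 1.777
Σt over all 12·8 pixels = 952558/6375 ≈ 149.4208627
V = pitch²·Σt = 1.71²·952558/6375 = 436.922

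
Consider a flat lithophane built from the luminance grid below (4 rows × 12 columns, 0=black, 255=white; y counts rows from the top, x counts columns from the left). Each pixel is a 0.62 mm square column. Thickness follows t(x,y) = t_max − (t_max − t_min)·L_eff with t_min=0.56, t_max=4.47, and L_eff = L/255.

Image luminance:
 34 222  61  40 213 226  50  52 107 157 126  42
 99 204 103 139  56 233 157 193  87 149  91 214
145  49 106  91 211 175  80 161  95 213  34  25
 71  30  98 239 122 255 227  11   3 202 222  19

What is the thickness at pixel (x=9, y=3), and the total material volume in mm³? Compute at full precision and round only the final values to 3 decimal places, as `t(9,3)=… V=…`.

t(9,3)=1.373 V=47.472

span = t_max - t_min = 4.47 - 0.56 = 3.910
L(9,3) = 202, L_eff = 202/255 = 0.792157
t(9,3) = 4.47 - 3.910·0.792157 = 1.373
Σt over all 4·12 pixels = 185243/1500 ≈ 123.4953333
V = pitch²·Σt = 0.62²·185243/1500 = 47.472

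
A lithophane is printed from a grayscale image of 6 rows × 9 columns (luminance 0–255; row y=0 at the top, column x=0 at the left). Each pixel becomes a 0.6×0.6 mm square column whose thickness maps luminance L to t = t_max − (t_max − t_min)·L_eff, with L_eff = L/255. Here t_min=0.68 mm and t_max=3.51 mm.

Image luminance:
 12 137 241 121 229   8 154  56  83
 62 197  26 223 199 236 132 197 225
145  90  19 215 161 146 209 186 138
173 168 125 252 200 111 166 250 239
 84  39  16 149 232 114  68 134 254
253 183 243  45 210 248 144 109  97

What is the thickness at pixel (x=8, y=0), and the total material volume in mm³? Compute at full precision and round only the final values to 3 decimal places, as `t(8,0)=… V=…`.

t(8,0)=2.589 V=35.661

span = t_max - t_min = 3.51 - 0.68 = 2.830
L(8,0) = 83, L_eff = 83/255 = 0.325490
t(8,0) = 3.51 - 2.830·0.325490 = 2.589
Σt over all 6·9 pixels = 2525971/25500 ≈ 99.0576863
V = pitch²·Σt = 0.6²·2525971/25500 = 35.661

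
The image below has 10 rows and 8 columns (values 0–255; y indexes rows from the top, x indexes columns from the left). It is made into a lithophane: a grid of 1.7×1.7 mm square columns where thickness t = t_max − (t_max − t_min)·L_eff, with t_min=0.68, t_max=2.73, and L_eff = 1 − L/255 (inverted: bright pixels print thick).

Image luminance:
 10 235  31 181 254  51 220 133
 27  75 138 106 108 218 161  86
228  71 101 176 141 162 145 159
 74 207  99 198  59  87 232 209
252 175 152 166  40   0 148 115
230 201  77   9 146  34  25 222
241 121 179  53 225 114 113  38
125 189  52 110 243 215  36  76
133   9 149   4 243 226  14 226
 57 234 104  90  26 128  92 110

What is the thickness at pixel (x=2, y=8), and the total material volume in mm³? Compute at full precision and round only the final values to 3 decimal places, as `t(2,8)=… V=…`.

span = t_max - t_min = 2.73 - 0.68 = 2.050
L(2,8) = 149, L_eff = 1 - 149/255 = 0.415686 (inverted)
t(2,8) = 2.73 - 2.050·0.415686 = 1.878
Σt over all 10·8 pixels = 701749/5100 ≈ 137.5978431
V = pitch²·Σt = 1.7²·701749/5100 = 397.658

t(2,8)=1.878 V=397.658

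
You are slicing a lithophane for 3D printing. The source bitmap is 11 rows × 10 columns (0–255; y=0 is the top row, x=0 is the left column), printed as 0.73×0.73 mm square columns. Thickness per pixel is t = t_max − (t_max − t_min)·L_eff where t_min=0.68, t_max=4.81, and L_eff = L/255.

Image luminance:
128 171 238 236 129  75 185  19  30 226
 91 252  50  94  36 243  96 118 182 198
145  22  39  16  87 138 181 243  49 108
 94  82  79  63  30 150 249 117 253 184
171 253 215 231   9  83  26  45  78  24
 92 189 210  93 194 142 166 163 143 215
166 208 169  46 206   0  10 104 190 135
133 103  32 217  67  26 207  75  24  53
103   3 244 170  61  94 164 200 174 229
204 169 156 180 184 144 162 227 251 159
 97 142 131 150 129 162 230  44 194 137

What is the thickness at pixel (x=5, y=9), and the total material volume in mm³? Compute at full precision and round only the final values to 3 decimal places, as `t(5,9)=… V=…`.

t(5,9)=2.478 V=154.798

span = t_max - t_min = 4.81 - 0.68 = 4.130
L(5,9) = 144, L_eff = 144/255 = 0.564706
t(5,9) = 4.81 - 4.130·0.564706 = 2.478
Σt over all 11·10 pixels = 2469107/8500 ≈ 290.4831765
V = pitch²·Σt = 0.73²·2469107/8500 = 154.798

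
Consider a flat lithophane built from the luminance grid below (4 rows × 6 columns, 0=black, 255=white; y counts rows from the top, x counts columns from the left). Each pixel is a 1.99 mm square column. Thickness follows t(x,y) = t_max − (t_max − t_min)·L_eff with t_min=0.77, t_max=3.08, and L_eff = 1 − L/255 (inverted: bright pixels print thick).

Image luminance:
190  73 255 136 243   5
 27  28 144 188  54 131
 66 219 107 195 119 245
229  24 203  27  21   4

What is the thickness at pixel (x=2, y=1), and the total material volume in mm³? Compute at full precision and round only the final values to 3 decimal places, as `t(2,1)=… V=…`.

span = t_max - t_min = 3.08 - 0.77 = 2.310
L(2,1) = 144, L_eff = 1 - 144/255 = 0.435294 (inverted)
t(2,1) = 3.08 - 2.310·0.435294 = 2.074
Σt over all 4·6 pixels = 382921/8500 ≈ 45.0495294
V = pitch²·Σt = 1.99²·382921/8500 = 178.401

t(2,1)=2.074 V=178.401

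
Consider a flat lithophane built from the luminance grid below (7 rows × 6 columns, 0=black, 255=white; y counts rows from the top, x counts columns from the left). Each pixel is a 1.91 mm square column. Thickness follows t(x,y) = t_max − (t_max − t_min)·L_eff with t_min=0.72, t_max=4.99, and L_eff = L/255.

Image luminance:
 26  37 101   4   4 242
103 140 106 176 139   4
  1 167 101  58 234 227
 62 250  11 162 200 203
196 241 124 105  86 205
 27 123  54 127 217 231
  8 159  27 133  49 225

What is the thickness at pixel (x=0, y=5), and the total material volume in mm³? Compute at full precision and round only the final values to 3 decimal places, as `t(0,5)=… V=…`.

t(0,5)=4.538 V=453.326

span = t_max - t_min = 4.99 - 0.72 = 4.270
L(0,5) = 27, L_eff = 27/255 = 0.105882
t(0,5) = 4.99 - 4.270·0.105882 = 4.538
Σt over all 7·6 pixels = 126749/1020 ≈ 124.2637255
V = pitch²·Σt = 1.91²·126749/1020 = 453.326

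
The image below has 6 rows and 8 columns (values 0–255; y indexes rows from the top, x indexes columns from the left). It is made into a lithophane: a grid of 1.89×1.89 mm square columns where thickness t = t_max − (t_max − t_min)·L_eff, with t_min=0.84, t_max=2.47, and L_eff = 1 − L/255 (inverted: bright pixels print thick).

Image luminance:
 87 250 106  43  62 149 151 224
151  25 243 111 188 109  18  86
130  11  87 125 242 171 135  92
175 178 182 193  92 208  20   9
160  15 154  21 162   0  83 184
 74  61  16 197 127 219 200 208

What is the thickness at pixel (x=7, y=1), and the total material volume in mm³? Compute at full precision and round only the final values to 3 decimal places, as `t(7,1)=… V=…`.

t(7,1)=1.390 V=279.521

span = t_max - t_min = 2.47 - 0.84 = 1.630
L(7,1) = 86, L_eff = 1 - 86/255 = 0.662745 (inverted)
t(7,1) = 2.47 - 1.630·0.662745 = 1.390
Σt over all 6·8 pixels = 332567/4250 ≈ 78.2510588
V = pitch²·Σt = 1.89²·332567/4250 = 279.521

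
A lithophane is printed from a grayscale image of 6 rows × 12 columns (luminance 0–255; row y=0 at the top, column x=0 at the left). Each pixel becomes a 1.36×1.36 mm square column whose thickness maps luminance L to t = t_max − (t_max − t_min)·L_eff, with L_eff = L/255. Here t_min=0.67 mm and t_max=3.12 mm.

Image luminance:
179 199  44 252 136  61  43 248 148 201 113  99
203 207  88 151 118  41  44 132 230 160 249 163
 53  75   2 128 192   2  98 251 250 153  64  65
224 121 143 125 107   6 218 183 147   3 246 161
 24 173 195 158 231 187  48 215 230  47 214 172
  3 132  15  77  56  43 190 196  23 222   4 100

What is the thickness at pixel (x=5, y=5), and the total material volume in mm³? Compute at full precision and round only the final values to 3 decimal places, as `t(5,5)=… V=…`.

span = t_max - t_min = 3.12 - 0.67 = 2.450
L(5,5) = 43, L_eff = 43/255 = 0.168627
t(5,5) = 3.12 - 2.450·0.168627 = 2.707
Σt over all 6·12 pixels = 136219/1020 ≈ 133.5480392
V = pitch²·Σt = 1.36²·136219/1020 = 247.010

t(5,5)=2.707 V=247.010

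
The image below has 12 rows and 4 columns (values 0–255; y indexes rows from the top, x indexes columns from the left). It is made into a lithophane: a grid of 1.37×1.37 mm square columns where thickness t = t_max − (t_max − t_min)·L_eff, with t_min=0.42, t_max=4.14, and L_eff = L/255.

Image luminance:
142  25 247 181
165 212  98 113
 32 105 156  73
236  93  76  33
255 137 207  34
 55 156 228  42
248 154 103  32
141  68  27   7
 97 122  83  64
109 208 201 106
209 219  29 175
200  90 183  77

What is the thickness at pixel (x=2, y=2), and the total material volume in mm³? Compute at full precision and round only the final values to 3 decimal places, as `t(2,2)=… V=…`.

t(2,2)=1.864 V=207.242

span = t_max - t_min = 4.14 - 0.42 = 3.720
L(2,2) = 156, L_eff = 156/255 = 0.611765
t(2,2) = 4.14 - 3.720·0.611765 = 1.864
Σt over all 12·4 pixels = 234637/2125 ≈ 110.4174118
V = pitch²·Σt = 1.37²·234637/2125 = 207.242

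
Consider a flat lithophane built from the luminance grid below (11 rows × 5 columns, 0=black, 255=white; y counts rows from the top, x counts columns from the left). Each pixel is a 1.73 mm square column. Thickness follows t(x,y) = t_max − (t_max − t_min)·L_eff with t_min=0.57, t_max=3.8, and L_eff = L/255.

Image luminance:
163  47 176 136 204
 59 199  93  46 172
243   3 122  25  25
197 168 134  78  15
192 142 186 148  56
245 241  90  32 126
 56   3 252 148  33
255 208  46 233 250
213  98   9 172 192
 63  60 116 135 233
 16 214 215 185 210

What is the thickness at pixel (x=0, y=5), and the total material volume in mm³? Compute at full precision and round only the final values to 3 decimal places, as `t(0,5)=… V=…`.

span = t_max - t_min = 3.8 - 0.57 = 3.230
L(0,5) = 245, L_eff = 245/255 = 0.960784
t(0,5) = 3.8 - 3.230·0.960784 = 0.697
Σt over all 11·5 pixels = 86659/750 ≈ 115.5453333
V = pitch²·Σt = 1.73²·86659/750 = 345.816

t(0,5)=0.697 V=345.816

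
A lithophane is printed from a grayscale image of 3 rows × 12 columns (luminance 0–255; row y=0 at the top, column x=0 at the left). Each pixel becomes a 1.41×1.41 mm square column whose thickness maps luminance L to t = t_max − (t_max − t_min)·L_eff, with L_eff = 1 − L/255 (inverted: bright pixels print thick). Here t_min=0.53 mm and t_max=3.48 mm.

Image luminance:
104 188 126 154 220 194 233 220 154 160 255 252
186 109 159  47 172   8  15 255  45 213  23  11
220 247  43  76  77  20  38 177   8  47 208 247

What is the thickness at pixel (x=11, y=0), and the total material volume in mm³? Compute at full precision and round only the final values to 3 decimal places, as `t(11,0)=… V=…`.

t(11,0)=3.445 V=150.884

span = t_max - t_min = 3.48 - 0.53 = 2.950
L(11,0) = 252, L_eff = 1 - 252/255 = 0.011765 (inverted)
t(11,0) = 3.48 - 2.950·0.011765 = 3.445
Σt over all 3·12 pixels = 129019/1700 ≈ 75.8935294
V = pitch²·Σt = 1.41²·129019/1700 = 150.884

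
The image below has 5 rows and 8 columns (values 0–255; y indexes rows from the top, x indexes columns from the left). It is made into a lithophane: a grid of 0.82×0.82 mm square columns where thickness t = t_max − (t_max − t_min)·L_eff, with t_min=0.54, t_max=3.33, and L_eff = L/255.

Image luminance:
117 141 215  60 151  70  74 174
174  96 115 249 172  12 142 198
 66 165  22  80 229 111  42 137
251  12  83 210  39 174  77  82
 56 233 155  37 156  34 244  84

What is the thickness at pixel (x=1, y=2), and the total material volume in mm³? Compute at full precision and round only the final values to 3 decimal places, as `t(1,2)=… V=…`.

span = t_max - t_min = 3.33 - 0.54 = 2.790
L(1,2) = 165, L_eff = 165/255 = 0.647059
t(1,2) = 3.33 - 2.790·0.647059 = 1.525
Σt over all 5·8 pixels = 672873/8500 ≈ 79.1615294
V = pitch²·Σt = 0.82²·672873/8500 = 53.228

t(1,2)=1.525 V=53.228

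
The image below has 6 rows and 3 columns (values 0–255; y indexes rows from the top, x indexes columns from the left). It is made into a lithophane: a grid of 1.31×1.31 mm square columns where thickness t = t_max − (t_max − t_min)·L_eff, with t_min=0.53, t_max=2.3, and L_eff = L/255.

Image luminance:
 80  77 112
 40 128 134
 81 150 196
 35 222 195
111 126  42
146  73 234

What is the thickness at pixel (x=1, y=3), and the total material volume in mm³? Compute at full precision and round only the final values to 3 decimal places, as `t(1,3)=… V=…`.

span = t_max - t_min = 2.3 - 0.53 = 1.770
L(1,3) = 222, L_eff = 222/255 = 0.870588
t(1,3) = 2.3 - 1.770·0.870588 = 0.759
Σt over all 6·3 pixels = 111581/4250 ≈ 26.2543529
V = pitch²·Σt = 1.31²·111581/4250 = 45.055

t(1,3)=0.759 V=45.055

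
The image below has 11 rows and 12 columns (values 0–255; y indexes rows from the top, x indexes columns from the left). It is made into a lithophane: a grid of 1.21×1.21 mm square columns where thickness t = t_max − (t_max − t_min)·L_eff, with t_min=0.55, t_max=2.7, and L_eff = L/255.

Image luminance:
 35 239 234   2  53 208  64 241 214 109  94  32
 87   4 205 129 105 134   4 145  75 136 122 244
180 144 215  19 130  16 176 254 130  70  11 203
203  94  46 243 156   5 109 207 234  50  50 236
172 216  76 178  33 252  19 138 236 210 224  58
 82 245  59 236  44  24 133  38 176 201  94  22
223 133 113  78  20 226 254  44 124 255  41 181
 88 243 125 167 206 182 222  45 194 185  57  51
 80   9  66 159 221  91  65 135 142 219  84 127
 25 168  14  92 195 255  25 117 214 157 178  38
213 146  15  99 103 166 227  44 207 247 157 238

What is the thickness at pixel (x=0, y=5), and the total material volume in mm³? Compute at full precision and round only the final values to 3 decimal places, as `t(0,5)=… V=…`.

span = t_max - t_min = 2.7 - 0.55 = 2.150
L(0,5) = 82, L_eff = 82/255 = 0.321569
t(0,5) = 2.7 - 2.150·0.321569 = 2.009
Σt over all 11·12 pixels = 355663/1700 ≈ 209.2135294
V = pitch²·Σt = 1.21²·355663/1700 = 306.310

t(0,5)=2.009 V=306.310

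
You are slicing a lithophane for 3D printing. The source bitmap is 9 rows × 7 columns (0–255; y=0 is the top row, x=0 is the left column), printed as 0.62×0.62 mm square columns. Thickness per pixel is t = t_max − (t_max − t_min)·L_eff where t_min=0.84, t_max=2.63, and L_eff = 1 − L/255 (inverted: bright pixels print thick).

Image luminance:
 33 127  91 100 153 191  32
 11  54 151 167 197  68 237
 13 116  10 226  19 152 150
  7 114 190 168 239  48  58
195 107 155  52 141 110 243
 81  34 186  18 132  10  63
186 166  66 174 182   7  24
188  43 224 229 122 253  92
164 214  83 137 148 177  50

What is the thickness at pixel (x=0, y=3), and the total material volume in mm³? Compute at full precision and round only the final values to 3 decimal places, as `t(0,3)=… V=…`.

span = t_max - t_min = 2.63 - 0.84 = 1.790
L(0,3) = 7, L_eff = 1 - 7/255 = 0.972549 (inverted)
t(0,3) = 2.63 - 1.790·0.972549 = 0.889
Σt over all 9·7 pixels = 450987/4250 ≈ 106.1145882
V = pitch²·Σt = 0.62²·450987/4250 = 40.790

t(0,3)=0.889 V=40.790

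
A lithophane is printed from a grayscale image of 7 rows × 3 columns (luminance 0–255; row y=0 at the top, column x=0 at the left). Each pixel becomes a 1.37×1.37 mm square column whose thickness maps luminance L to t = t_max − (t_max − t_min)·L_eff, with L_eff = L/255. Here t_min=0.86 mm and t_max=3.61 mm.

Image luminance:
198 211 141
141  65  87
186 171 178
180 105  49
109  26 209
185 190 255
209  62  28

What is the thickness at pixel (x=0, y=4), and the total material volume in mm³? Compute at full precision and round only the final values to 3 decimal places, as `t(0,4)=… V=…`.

t(0,4)=2.435 V=81.868

span = t_max - t_min = 3.61 - 0.86 = 2.750
L(0,4) = 109, L_eff = 109/255 = 0.427451
t(0,4) = 3.61 - 2.750·0.427451 = 2.435
Σt over all 7·3 pixels = 18538/425 ≈ 43.6188235
V = pitch²·Σt = 1.37²·18538/425 = 81.868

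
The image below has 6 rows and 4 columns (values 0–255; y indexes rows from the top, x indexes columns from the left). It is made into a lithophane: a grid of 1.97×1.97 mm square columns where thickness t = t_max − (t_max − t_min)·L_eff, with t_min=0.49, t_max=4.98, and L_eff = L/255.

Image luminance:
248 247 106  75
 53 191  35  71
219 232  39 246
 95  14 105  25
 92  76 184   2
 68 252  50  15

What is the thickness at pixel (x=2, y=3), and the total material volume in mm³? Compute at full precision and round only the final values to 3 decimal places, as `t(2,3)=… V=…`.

t(2,3)=3.131 V=276.609

span = t_max - t_min = 4.98 - 0.49 = 4.490
L(2,3) = 105, L_eff = 105/255 = 0.411765
t(2,3) = 4.98 - 4.490·0.411765 = 3.131
Σt over all 6·4 pixels = 3635/51 ≈ 71.2745098
V = pitch²·Σt = 1.97²·3635/51 = 276.609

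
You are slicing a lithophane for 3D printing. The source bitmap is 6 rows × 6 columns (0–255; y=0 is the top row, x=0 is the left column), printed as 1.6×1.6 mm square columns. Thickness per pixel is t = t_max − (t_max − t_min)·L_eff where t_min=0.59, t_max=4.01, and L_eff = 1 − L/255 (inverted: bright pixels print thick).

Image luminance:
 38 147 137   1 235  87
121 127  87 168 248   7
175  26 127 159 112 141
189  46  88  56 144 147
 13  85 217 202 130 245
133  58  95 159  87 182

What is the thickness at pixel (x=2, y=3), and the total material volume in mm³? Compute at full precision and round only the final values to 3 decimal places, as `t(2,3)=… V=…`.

span = t_max - t_min = 4.01 - 0.59 = 3.420
L(2,3) = 88, L_eff = 1 - 88/255 = 0.654902 (inverted)
t(2,3) = 4.01 - 3.420·0.654902 = 1.770
Σt over all 6·6 pixels = 342153/4250 ≈ 80.5065882
V = pitch²·Σt = 1.6²·342153/4250 = 206.097

t(2,3)=1.770 V=206.097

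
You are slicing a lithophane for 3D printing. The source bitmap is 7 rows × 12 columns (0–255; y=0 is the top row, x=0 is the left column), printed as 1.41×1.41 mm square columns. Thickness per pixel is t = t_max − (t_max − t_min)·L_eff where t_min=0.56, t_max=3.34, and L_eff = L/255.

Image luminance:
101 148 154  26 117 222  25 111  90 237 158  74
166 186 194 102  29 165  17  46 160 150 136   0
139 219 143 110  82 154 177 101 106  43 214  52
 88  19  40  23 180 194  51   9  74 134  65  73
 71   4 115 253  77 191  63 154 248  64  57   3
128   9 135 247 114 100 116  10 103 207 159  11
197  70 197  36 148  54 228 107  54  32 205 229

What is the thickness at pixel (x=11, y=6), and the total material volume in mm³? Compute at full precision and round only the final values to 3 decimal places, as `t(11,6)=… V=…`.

t(11,6)=0.843 V=351.877

span = t_max - t_min = 3.34 - 0.56 = 2.780
L(11,6) = 229, L_eff = 229/255 = 0.898039
t(11,6) = 3.34 - 2.780·0.898039 = 0.843
Σt over all 7·12 pixels = 225664/1275 ≈ 176.9913725
V = pitch²·Σt = 1.41²·225664/1275 = 351.877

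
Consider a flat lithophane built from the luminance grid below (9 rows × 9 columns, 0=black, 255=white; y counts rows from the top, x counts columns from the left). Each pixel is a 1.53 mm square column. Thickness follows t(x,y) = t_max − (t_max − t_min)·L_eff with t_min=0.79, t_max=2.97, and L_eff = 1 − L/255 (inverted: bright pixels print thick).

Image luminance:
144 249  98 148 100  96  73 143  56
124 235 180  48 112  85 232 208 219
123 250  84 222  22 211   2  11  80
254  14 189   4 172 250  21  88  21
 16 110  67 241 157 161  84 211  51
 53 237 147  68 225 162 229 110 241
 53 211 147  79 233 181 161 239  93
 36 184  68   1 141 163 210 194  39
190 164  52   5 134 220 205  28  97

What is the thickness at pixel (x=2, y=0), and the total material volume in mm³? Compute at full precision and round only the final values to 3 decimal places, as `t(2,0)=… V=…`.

t(2,0)=1.628 V=363.246

span = t_max - t_min = 2.97 - 0.79 = 2.180
L(2,0) = 98, L_eff = 1 - 98/255 = 0.615686 (inverted)
t(2,0) = 2.97 - 2.180·0.615686 = 1.628
Σt over all 9·9 pixels = 3956933/25500 ≈ 155.1738431
V = pitch²·Σt = 1.53²·3956933/25500 = 363.246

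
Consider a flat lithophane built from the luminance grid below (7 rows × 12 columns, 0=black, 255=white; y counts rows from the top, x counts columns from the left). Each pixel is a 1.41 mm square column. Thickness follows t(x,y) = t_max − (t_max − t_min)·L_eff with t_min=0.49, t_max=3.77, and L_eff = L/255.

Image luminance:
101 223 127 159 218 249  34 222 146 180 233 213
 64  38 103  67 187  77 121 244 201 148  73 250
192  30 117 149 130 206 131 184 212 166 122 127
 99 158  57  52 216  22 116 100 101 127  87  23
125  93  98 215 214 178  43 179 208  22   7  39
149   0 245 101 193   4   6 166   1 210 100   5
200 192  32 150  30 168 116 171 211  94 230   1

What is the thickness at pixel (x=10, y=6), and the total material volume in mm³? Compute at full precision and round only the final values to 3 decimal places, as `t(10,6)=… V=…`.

span = t_max - t_min = 3.77 - 0.49 = 3.280
L(10,6) = 230, L_eff = 230/255 = 0.901961
t(10,6) = 3.77 - 3.280·0.901961 = 0.812
Σt over all 7·12 pixels = 1133399/6375 ≈ 177.7880784
V = pitch²·Σt = 1.41²·1133399/6375 = 353.460

t(10,6)=0.812 V=353.460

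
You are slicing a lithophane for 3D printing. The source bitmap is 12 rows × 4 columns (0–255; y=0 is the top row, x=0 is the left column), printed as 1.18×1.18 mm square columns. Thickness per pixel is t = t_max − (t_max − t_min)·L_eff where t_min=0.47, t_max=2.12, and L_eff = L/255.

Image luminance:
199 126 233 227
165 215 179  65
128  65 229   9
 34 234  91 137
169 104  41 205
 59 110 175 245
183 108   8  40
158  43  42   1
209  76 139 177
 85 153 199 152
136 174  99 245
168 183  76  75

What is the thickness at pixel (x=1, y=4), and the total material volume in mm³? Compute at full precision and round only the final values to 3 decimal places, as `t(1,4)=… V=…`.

span = t_max - t_min = 2.12 - 0.47 = 1.650
L(1,4) = 104, L_eff = 104/255 = 0.407843
t(1,4) = 2.12 - 1.650·0.407843 = 1.447
Σt over all 12·4 pixels = 102889/1700 ≈ 60.5229412
V = pitch²·Σt = 1.18²·102889/1700 = 84.272

t(1,4)=1.447 V=84.272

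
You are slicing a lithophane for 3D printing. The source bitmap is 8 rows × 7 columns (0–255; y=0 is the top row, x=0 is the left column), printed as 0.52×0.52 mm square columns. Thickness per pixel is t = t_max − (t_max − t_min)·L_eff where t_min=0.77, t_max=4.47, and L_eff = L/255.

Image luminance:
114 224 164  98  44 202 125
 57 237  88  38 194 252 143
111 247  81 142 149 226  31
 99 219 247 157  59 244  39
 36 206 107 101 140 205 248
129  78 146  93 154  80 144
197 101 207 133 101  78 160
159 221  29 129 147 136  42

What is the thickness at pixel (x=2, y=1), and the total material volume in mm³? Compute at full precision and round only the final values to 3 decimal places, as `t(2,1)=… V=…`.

t(2,1)=3.193 V=37.327

span = t_max - t_min = 4.47 - 0.77 = 3.700
L(2,1) = 88, L_eff = 88/255 = 0.345098
t(2,1) = 4.47 - 3.700·0.345098 = 3.193
Σt over all 8·7 pixels = 35201/255 ≈ 138.0431373
V = pitch²·Σt = 0.52²·35201/255 = 37.327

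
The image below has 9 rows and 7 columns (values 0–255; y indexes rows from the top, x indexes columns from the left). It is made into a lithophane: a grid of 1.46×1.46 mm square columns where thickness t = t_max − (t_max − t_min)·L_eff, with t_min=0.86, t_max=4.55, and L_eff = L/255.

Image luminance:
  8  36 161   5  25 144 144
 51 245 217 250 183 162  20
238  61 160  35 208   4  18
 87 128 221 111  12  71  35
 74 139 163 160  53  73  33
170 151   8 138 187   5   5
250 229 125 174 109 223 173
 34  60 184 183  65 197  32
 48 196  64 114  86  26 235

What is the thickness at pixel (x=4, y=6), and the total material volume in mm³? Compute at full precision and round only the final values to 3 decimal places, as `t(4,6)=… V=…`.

t(4,6)=2.973 V=388.750

span = t_max - t_min = 4.55 - 0.86 = 3.690
L(4,6) = 109, L_eff = 109/255 = 0.427451
t(4,6) = 4.55 - 3.690·0.427451 = 2.973
Σt over all 9·7 pixels = 1550187/8500 ≈ 182.3749412
V = pitch²·Σt = 1.46²·1550187/8500 = 388.750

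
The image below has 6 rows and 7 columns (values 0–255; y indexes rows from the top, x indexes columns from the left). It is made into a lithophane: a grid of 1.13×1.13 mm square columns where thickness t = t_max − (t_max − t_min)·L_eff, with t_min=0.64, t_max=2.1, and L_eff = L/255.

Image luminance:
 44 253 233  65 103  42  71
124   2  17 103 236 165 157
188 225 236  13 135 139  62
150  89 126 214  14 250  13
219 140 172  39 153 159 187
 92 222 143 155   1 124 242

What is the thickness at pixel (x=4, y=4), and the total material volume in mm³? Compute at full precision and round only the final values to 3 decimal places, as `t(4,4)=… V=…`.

t(4,4)=1.224 V=72.288

span = t_max - t_min = 2.1 - 0.64 = 1.460
L(4,4) = 153, L_eff = 153/255 = 0.600000
t(4,4) = 2.1 - 1.460·0.600000 = 1.224
Σt over all 6·7 pixels = 240603/4250 ≈ 56.6124706
V = pitch²·Σt = 1.13²·240603/4250 = 72.288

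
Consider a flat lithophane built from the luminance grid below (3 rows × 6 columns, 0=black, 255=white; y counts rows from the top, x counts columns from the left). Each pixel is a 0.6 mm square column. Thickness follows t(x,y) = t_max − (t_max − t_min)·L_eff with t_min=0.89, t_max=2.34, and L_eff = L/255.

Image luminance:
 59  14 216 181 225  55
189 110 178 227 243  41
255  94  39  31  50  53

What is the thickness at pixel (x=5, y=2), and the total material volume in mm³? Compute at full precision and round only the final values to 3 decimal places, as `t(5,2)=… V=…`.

t(5,2)=2.039 V=10.537

span = t_max - t_min = 2.34 - 0.89 = 1.450
L(5,2) = 53, L_eff = 53/255 = 0.207843
t(5,2) = 2.34 - 1.450·0.207843 = 2.039
Σt over all 3·6 pixels = 37318/1275 ≈ 29.2690196
V = pitch²·Σt = 0.6²·37318/1275 = 10.537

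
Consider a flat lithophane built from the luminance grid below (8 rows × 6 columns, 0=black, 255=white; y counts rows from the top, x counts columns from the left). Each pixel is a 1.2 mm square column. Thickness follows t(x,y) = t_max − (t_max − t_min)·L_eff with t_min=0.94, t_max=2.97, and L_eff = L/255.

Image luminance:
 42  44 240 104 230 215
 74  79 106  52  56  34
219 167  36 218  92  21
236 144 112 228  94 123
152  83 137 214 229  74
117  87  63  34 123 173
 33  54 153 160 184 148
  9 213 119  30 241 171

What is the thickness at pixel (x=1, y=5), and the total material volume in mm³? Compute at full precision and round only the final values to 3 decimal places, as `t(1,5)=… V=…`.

span = t_max - t_min = 2.97 - 0.94 = 2.030
L(1,5) = 87, L_eff = 87/255 = 0.341176
t(1,5) = 2.97 - 2.030·0.341176 = 2.277
Σt over all 8·6 pixels = 95.058
V = pitch²·Σt = 1.2²·95.058 = 136.884

t(1,5)=2.277 V=136.884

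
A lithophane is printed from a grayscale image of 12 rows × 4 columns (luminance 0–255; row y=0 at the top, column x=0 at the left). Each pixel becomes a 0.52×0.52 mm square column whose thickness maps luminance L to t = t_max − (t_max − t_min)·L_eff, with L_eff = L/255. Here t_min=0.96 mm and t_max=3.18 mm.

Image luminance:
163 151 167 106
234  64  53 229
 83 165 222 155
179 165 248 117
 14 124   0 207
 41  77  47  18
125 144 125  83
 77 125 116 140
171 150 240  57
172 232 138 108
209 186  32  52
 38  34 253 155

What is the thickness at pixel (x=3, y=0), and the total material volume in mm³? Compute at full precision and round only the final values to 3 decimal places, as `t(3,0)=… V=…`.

span = t_max - t_min = 3.18 - 0.96 = 2.220
L(3,0) = 106, L_eff = 106/255 = 0.415686
t(3,0) = 3.18 - 2.220·0.415686 = 2.257
Σt over all 12·4 pixels = 419653/4250 ≈ 98.7418824
V = pitch²·Σt = 0.52²·419653/4250 = 26.700

t(3,0)=2.257 V=26.700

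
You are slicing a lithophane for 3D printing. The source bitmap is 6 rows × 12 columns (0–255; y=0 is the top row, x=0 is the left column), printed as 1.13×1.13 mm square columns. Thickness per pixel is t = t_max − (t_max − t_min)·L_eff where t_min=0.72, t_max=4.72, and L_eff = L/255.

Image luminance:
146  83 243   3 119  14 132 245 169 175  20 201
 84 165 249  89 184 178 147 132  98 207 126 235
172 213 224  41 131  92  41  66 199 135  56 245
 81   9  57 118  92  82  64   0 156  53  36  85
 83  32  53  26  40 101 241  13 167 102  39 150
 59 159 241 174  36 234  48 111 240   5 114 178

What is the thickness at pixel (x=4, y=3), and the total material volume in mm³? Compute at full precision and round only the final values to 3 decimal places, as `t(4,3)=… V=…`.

span = t_max - t_min = 4.72 - 0.72 = 4.000
L(4,3) = 92, L_eff = 92/255 = 0.360784
t(4,3) = 4.72 - 4.000·0.360784 = 3.277
Σt over all 6·12 pixels = 87512/425 ≈ 205.9105882
V = pitch²·Σt = 1.13²·87512/425 = 262.927

t(4,3)=3.277 V=262.927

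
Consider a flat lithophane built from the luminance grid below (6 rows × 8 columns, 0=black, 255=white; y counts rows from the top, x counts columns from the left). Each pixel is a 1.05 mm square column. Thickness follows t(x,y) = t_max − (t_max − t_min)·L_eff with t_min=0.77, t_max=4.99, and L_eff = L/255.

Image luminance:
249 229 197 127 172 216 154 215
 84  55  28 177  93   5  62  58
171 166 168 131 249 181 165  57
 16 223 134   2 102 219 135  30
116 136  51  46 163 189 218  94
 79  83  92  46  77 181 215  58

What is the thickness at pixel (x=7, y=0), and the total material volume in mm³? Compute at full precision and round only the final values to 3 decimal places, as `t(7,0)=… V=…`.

span = t_max - t_min = 4.99 - 0.77 = 4.220
L(7,0) = 215, L_eff = 215/255 = 0.843137
t(7,0) = 4.99 - 4.220·0.843137 = 1.432
Σt over all 6·8 pixels = 293971/2125 ≈ 138.3392941
V = pitch²·Σt = 1.05²·293971/2125 = 152.519

t(7,0)=1.432 V=152.519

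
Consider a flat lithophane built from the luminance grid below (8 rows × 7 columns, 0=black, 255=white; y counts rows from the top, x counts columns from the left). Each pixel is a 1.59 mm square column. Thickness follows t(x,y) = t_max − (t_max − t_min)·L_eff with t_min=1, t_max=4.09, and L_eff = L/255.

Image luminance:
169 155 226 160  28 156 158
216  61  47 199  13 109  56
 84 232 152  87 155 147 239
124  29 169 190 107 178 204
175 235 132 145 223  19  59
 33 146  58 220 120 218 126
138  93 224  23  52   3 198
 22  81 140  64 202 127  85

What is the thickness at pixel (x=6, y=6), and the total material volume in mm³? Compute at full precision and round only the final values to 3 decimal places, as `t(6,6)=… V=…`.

span = t_max - t_min = 4.09 - 1 = 3.090
L(6,6) = 198, L_eff = 198/255 = 0.776471
t(6,6) = 4.09 - 3.090·0.776471 = 1.691
Σt over all 8·7 pixels = 1204107/8500 ≈ 141.6596471
V = pitch²·Σt = 1.59²·1204107/8500 = 358.130

t(6,6)=1.691 V=358.130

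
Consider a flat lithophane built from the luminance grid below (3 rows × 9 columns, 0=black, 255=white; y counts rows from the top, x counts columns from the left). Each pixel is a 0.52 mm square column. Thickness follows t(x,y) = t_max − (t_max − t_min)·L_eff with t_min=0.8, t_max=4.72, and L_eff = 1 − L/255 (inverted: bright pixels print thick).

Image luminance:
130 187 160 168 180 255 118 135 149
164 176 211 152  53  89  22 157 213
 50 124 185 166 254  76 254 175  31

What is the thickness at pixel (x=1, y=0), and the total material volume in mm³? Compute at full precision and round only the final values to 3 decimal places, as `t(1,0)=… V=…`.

t(1,0)=3.675 V=22.609

span = t_max - t_min = 4.72 - 0.8 = 3.920
L(1,0) = 187, L_eff = 1 - 187/255 = 0.266667 (inverted)
t(1,0) = 4.72 - 3.920·0.266667 = 3.675
Σt over all 3·9 pixels = 533032/6375 ≈ 83.6128627
V = pitch²·Σt = 0.52²·533032/6375 = 22.609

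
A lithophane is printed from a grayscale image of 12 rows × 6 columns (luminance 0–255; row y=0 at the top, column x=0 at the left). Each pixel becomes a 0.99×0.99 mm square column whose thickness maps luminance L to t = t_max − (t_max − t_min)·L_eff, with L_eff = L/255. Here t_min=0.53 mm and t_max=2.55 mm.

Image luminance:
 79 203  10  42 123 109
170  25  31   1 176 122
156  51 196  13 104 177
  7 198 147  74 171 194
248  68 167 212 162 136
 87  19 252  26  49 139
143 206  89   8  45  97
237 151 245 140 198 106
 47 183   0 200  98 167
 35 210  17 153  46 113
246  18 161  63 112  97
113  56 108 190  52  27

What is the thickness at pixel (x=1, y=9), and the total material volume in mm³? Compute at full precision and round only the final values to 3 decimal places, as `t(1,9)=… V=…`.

t(1,9)=0.886 V=115.343

span = t_max - t_min = 2.55 - 0.53 = 2.020
L(1,9) = 210, L_eff = 210/255 = 0.823529
t(1,9) = 2.55 - 2.020·0.823529 = 0.886
Σt over all 12·6 pixels = 1500479/12750 ≈ 117.6846275
V = pitch²·Σt = 0.99²·1500479/12750 = 115.343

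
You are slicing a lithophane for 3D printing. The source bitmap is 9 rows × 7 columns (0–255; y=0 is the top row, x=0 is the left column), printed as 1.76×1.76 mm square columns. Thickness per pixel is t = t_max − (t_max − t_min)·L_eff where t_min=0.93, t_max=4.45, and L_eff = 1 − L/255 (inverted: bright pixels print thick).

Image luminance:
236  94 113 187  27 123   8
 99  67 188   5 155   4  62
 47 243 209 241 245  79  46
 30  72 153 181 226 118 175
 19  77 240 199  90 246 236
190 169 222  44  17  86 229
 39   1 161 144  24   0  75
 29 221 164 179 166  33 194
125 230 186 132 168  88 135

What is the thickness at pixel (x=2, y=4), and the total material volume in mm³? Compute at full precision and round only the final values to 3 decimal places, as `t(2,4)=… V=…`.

span = t_max - t_min = 4.45 - 0.93 = 3.520
L(2,4) = 240, L_eff = 1 - 240/255 = 0.058824 (inverted)
t(2,4) = 4.45 - 3.520·0.058824 = 4.243
Σt over all 9·7 pixels = 4306877/25500 ≈ 168.8971373
V = pitch²·Σt = 1.76²·4306877/25500 = 523.176

t(2,4)=4.243 V=523.176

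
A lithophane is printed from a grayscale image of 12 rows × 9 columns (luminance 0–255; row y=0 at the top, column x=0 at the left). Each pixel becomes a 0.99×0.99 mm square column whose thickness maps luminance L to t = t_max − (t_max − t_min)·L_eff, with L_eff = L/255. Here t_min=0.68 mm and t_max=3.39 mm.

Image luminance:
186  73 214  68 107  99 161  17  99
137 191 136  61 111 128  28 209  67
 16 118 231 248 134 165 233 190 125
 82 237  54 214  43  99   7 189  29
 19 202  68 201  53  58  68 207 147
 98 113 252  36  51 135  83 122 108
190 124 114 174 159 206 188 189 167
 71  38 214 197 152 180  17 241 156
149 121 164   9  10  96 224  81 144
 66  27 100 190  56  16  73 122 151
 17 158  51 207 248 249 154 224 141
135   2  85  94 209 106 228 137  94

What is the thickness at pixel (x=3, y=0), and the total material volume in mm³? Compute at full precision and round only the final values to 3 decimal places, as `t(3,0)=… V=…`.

span = t_max - t_min = 3.39 - 0.68 = 2.710
L(3,0) = 68, L_eff = 68/255 = 0.266667
t(3,0) = 3.39 - 2.710·0.266667 = 2.667
Σt over all 12·9 pixels = 2819539/12750 ≈ 221.1403137
V = pitch²·Σt = 0.99²·2819539/12750 = 216.740

t(3,0)=2.667 V=216.740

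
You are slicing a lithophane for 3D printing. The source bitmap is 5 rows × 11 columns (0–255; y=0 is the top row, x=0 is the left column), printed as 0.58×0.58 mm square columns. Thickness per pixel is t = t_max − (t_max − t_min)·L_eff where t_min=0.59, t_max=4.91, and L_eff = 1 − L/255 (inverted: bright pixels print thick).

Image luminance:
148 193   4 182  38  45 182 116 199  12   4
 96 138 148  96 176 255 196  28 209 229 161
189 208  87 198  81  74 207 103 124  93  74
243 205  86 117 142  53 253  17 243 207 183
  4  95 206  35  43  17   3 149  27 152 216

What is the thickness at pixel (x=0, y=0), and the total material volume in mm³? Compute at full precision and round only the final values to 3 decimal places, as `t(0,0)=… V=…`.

span = t_max - t_min = 4.91 - 0.59 = 4.320
L(0,0) = 148, L_eff = 1 - 148/255 = 0.419608 (inverted)
t(0,0) = 4.91 - 4.320·0.419608 = 3.097
Σt over all 5·11 pixels = 1282241/8500 ≈ 150.8518824
V = pitch²·Σt = 0.58²·1282241/8500 = 50.747

t(0,0)=3.097 V=50.747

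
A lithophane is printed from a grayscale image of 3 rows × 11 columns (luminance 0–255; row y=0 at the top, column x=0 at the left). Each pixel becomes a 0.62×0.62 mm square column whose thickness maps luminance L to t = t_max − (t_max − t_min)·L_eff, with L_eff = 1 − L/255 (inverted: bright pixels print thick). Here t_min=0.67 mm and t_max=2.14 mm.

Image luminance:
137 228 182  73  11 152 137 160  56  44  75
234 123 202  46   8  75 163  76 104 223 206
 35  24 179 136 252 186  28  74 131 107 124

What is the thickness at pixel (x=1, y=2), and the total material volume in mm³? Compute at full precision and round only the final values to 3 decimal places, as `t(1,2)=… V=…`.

t(1,2)=0.808 V=17.343

span = t_max - t_min = 2.14 - 0.67 = 1.470
L(1,2) = 24, L_eff = 1 - 24/255 = 0.905882 (inverted)
t(1,2) = 2.14 - 1.470·0.905882 = 0.808
Σt over all 3·11 pixels = 191747/4250 ≈ 45.1169412
V = pitch²·Σt = 0.62²·191747/4250 = 17.343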